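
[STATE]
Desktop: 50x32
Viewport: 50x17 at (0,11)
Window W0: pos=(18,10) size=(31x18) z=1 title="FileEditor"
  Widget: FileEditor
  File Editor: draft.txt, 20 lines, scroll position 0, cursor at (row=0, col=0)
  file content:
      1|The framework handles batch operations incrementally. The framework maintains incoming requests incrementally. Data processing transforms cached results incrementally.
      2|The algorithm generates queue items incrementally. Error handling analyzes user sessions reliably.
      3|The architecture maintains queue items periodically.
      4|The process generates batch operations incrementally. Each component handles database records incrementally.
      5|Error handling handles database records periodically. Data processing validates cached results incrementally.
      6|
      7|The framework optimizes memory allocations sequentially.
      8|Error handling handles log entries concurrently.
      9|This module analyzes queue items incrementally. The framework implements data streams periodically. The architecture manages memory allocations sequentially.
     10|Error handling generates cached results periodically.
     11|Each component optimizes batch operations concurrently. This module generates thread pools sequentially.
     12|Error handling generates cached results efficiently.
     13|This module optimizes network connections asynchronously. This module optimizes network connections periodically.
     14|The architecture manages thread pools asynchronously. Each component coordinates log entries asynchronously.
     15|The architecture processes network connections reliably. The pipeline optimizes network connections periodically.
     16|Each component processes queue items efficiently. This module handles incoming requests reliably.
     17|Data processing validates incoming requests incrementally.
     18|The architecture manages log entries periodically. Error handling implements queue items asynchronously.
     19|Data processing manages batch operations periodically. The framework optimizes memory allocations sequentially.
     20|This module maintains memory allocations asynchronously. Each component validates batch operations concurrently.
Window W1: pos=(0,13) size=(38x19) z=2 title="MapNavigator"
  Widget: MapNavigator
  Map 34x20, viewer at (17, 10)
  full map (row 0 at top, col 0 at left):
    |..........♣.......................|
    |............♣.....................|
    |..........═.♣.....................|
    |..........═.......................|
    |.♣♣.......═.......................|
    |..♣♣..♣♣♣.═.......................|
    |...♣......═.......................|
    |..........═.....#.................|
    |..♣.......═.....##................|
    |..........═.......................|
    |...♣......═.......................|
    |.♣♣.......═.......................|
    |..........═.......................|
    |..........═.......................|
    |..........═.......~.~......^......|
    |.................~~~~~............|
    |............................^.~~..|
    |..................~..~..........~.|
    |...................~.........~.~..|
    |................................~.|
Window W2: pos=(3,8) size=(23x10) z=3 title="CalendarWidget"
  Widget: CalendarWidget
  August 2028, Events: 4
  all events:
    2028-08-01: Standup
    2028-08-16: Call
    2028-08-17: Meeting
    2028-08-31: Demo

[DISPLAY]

   ┃     August 2028     ┃itor                  ┃ 
   ┃Mo Tu We Th Fr Sa Su ┃──────────────────────┨ 
┏━━┃    1*  2  3  4  5  6┃━━━━━━━━━━━┓es batch ▲┃ 
┃ M┃ 7  8  9 10 11 12 13 ┃           ┃ates queu█┃ 
┠──┃14 15 16* 17* 18 19 2┃───────────┨intains q░┃ 
┃ .┃21 22 23 24 25 26 27 ┃.......... ┃es batch ░┃ 
┃ .┗━━━━━━━━━━━━━━━━━━━━━┛.......... ┃les datab░┃ 
┃ ..♣♣..♣♣♣.═....................... ┃         ░┃ 
┃ ...♣......═....................... ┃izes memo░┃ 
┃ ..........═.....#................. ┃les log e░┃ 
┃ ..♣.......═.....##................ ┃s queue i░┃ 
┃ ..........═....................... ┃rates cac░┃ 
┃ ...♣......═......@................ ┃mizes bat░┃ 
┃ .♣♣.......═....................... ┃rates cac░┃ 
┃ ..........═....................... ┃es networ░┃ 
┃ ..........═....................... ┃nages thr▼┃ 
┃ ..........═.......~.~......^...... ┃━━━━━━━━━━┛ 


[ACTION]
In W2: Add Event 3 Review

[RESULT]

   ┃     August 2028     ┃itor                  ┃ 
   ┃Mo Tu We Th Fr Sa Su ┃──────────────────────┨ 
┏━━┃    1*  2  3*  4  5  ┃━━━━━━━━━━━┓es batch ▲┃ 
┃ M┃ 7  8  9 10 11 12 13 ┃           ┃ates queu█┃ 
┠──┃14 15 16* 17* 18 19 2┃───────────┨intains q░┃ 
┃ .┃21 22 23 24 25 26 27 ┃.......... ┃es batch ░┃ 
┃ .┗━━━━━━━━━━━━━━━━━━━━━┛.......... ┃les datab░┃ 
┃ ..♣♣..♣♣♣.═....................... ┃         ░┃ 
┃ ...♣......═....................... ┃izes memo░┃ 
┃ ..........═.....#................. ┃les log e░┃ 
┃ ..♣.......═.....##................ ┃s queue i░┃ 
┃ ..........═....................... ┃rates cac░┃ 
┃ ...♣......═......@................ ┃mizes bat░┃ 
┃ .♣♣.......═....................... ┃rates cac░┃ 
┃ ..........═....................... ┃es networ░┃ 
┃ ..........═....................... ┃nages thr▼┃ 
┃ ..........═.......~.~......^...... ┃━━━━━━━━━━┛ 


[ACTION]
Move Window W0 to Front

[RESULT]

   ┃     August 20┃ FileEditor                  ┃ 
   ┃Mo Tu We Th Fr┠─────────────────────────────┨ 
┏━━┃    1*  2  3* ┃█he framework handles batch ▲┃ 
┃ M┃ 7  8  9 10 11┃The algorithm generates queu█┃ 
┠──┃14 15 16* 17* ┃The architecture maintains q░┃ 
┃ .┃21 22 23 24 25┃The process generates batch ░┃ 
┃ .┗━━━━━━━━━━━━━━┃Error handling handles datab░┃ 
┃ ..♣♣..♣♣♣.═.....┃                            ░┃ 
┃ ...♣......═.....┃The framework optimizes memo░┃ 
┃ ..........═.....┃Error handling handles log e░┃ 
┃ ..♣.......═.....┃This module analyzes queue i░┃ 
┃ ..........═.....┃Error handling generates cac░┃ 
┃ ...♣......═.....┃Each component optimizes bat░┃ 
┃ .♣♣.......═.....┃Error handling generates cac░┃ 
┃ ..........═.....┃This module optimizes networ░┃ 
┃ ..........═.....┃The architecture manages thr▼┃ 
┃ ..........═.....┗━━━━━━━━━━━━━━━━━━━━━━━━━━━━━┛ 


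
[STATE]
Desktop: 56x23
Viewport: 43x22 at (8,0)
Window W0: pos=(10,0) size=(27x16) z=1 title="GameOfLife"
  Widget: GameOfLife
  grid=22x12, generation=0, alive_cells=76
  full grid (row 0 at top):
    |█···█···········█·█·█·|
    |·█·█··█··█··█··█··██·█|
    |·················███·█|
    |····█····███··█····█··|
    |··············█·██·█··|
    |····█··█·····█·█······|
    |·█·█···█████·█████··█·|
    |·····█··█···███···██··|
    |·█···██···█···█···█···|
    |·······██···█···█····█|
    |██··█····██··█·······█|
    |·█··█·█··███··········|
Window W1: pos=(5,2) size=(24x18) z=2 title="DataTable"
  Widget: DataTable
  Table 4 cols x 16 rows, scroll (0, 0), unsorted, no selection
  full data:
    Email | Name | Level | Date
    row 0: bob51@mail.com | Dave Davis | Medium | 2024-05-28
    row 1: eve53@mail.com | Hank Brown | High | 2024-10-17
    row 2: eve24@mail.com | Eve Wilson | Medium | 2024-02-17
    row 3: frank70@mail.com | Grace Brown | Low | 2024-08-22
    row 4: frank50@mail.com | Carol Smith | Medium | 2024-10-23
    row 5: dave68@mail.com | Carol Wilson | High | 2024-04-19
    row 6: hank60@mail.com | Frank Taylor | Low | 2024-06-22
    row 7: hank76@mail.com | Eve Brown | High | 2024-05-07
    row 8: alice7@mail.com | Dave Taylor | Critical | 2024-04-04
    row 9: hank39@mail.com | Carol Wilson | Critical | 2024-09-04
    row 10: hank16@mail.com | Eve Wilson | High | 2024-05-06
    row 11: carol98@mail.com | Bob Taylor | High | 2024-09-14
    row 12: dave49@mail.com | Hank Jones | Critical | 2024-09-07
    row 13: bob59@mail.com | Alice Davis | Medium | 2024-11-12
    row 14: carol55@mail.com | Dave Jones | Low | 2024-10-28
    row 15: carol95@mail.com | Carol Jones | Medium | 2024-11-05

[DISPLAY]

  ┏━━━━━━━━━━━━━━━━━━━━━━━━━┓              
  ┃ GameOfLife              ┃              
━━━━━━━━━━━━━━━━━━━━┓───────┨              
ataTable            ┃       ┃              
────────────────────┨█·█·   ┃              
ail           │Name ┃██·█   ┃              
──────────────┼─────┃██·█   ┃              
b51@mail.com  │Dave ┃·█··   ┃              
e53@mail.com  │Hank ┃·█··   ┃              
e24@mail.com  │Eve W┃····   ┃              
ank70@mail.com│Grace┃··█·   ┃              
ank50@mail.com│Carol┃██··   ┃              
ve68@mail.com │Carol┃█···   ┃              
nk60@mail.com │Frank┃···█   ┃              
nk76@mail.com │Eve B┃···█   ┃              
ice7@mail.com │Dave ┃━━━━━━━┛              
nk39@mail.com │Carol┃                      
nk16@mail.com │Eve W┃                      
rol98@mail.com│Bob T┃                      
━━━━━━━━━━━━━━━━━━━━┛                      
                                           
                                           


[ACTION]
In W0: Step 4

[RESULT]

  ┏━━━━━━━━━━━━━━━━━━━━━━━━━┓              
  ┃ GameOfLife              ┃              
━━━━━━━━━━━━━━━━━━━━┓───────┨              
ataTable            ┃       ┃              
────────────────────┨····   ┃              
ail           │Name ┃█···   ┃              
──────────────┼─────┃█···   ┃              
b51@mail.com  │Dave ┃····   ┃              
e53@mail.com  │Hank ┃██··   ┃              
e24@mail.com  │Eve W┃····   ┃              
ank70@mail.com│Grace┃····   ┃              
ank50@mail.com│Carol┃····   ┃              
ve68@mail.com │Carol┃·█··   ┃              
nk60@mail.com │Frank┃·█··   ┃              
nk76@mail.com │Eve B┃····   ┃              
ice7@mail.com │Dave ┃━━━━━━━┛              
nk39@mail.com │Carol┃                      
nk16@mail.com │Eve W┃                      
rol98@mail.com│Bob T┃                      
━━━━━━━━━━━━━━━━━━━━┛                      
                                           
                                           


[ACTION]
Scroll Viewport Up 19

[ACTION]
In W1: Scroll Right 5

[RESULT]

  ┏━━━━━━━━━━━━━━━━━━━━━━━━━┓              
  ┃ GameOfLife              ┃              
━━━━━━━━━━━━━━━━━━━━┓───────┨              
ataTable            ┃       ┃              
────────────────────┨····   ┃              
         │Name      ┃█···   ┃              
─────────┼──────────┃█···   ┃              
ail.com  │Dave Davis┃····   ┃              
ail.com  │Hank Brown┃██··   ┃              
ail.com  │Eve Wilson┃····   ┃              
@mail.com│Grace Brow┃····   ┃              
@mail.com│Carol Smit┃····   ┃              
mail.com │Carol Wils┃·█··   ┃              
mail.com │Frank Tayl┃·█··   ┃              
mail.com │Eve Brown ┃····   ┃              
mail.com │Dave Taylo┃━━━━━━━┛              
mail.com │Carol Wils┃                      
mail.com │Eve Wilson┃                      
@mail.com│Bob Taylor┃                      
━━━━━━━━━━━━━━━━━━━━┛                      
                                           
                                           


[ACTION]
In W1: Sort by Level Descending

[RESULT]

  ┏━━━━━━━━━━━━━━━━━━━━━━━━━┓              
  ┃ GameOfLife              ┃              
━━━━━━━━━━━━━━━━━━━━┓───────┨              
ataTable            ┃       ┃              
────────────────────┨····   ┃              
         │Name      ┃█···   ┃              
─────────┼──────────┃█···   ┃              
ail.com  │Dave Davis┃····   ┃              
ail.com  │Eve Wilson┃██··   ┃              
@mail.com│Carol Smit┃····   ┃              
ail.com  │Alice Davi┃····   ┃              
@mail.com│Carol Jone┃····   ┃              
@mail.com│Grace Brow┃·█··   ┃              
mail.com │Frank Tayl┃·█··   ┃              
@mail.com│Dave Jones┃····   ┃              
ail.com  │Hank Brown┃━━━━━━━┛              
mail.com │Carol Wils┃                      
mail.com │Eve Brown ┃                      
mail.com │Eve Wilson┃                      
━━━━━━━━━━━━━━━━━━━━┛                      
                                           
                                           


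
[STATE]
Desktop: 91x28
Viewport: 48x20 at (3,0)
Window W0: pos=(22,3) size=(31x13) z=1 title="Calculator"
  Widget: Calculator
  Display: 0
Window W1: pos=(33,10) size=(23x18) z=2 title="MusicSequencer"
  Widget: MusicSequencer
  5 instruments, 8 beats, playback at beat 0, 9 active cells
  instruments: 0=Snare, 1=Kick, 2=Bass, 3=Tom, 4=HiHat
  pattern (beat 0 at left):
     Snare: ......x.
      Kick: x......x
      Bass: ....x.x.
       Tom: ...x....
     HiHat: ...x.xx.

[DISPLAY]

                                                
                                                
                                                
                   ┏━━━━━━━━━━━━━━━━━━━━━━━━━━━━
                   ┃ Calculator                 
                   ┠────────────────────────────
                   ┃                            
                   ┃┌───┬───┬───┬───┐           
                   ┃│ 7 │ 8 │ 9 │ ÷ │           
                   ┃├───┼───┼───┼───┤           
                   ┃│ 4 │ 5 │ ┏━━━━━━━━━━━━━━━━━
                   ┃├───┼───┼─┃ MusicSequencer  
                   ┃│ 1 │ 2 │ ┠─────────────────
                   ┃├───┼───┼─┃      ▼1234567   
                   ┃│ 0 │ . │ ┃ Snare······█·   
                   ┗━━━━━━━━━━┃  Kick█······█   
                              ┃  Bass····█·█·   
                              ┃   Tom···█····   
                              ┃ HiHat···█·██·   
                              ┃                 


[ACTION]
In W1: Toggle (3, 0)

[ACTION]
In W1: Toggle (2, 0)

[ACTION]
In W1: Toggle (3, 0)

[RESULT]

                                                
                                                
                                                
                   ┏━━━━━━━━━━━━━━━━━━━━━━━━━━━━
                   ┃ Calculator                 
                   ┠────────────────────────────
                   ┃                            
                   ┃┌───┬───┬───┬───┐           
                   ┃│ 7 │ 8 │ 9 │ ÷ │           
                   ┃├───┼───┼───┼───┤           
                   ┃│ 4 │ 5 │ ┏━━━━━━━━━━━━━━━━━
                   ┃├───┼───┼─┃ MusicSequencer  
                   ┃│ 1 │ 2 │ ┠─────────────────
                   ┃├───┼───┼─┃      ▼1234567   
                   ┃│ 0 │ . │ ┃ Snare······█·   
                   ┗━━━━━━━━━━┃  Kick█······█   
                              ┃  Bass█···█·█·   
                              ┃   Tom···█····   
                              ┃ HiHat···█·██·   
                              ┃                 


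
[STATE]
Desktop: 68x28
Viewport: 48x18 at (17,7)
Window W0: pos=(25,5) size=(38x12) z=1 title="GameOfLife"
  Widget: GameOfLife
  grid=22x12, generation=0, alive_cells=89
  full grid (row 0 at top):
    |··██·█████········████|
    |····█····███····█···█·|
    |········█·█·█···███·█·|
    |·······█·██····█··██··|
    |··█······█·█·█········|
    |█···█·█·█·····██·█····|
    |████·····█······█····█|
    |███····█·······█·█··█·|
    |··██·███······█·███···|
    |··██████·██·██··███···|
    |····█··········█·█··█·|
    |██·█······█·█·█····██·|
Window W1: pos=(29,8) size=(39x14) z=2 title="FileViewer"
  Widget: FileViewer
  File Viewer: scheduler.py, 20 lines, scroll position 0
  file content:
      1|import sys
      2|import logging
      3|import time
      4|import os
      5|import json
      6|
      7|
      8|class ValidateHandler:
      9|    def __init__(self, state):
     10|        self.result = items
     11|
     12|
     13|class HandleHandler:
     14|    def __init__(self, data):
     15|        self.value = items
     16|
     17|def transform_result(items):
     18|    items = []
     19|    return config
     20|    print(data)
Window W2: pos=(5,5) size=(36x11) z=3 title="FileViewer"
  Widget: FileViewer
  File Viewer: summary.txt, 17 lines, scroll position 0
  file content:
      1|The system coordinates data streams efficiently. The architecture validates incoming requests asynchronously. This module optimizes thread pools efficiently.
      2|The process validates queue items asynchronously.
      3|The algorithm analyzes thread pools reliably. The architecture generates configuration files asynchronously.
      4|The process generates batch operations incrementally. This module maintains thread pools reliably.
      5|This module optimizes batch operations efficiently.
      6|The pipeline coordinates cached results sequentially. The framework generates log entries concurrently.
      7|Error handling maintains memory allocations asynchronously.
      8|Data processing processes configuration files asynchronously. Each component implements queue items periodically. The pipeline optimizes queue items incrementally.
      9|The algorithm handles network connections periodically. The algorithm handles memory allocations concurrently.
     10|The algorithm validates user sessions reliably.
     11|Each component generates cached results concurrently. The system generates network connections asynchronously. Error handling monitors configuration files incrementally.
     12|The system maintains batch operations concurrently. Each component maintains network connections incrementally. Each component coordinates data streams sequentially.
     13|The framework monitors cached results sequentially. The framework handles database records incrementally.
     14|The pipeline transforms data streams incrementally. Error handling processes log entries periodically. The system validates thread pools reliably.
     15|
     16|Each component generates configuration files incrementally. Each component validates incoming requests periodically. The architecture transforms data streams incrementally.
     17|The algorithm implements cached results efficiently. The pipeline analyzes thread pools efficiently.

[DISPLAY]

───────────────────────┨─────────────────────┨  
coordinates data strea▲┃━━━━━━━━━━━━━━━━━━━━━━━━
 validates queue items█┃                        
hm analyzes thread poo░┃────────────────────────
 generates batch opera░┃                        
 optimizes batch opera░┃ing                     
e coordinates cached r░┃                        
ing maintains memory a▼┃                        
━━━━━━━━━━━━━━━━━━━━━━━┛                        
        ┗━━━┃                                   
            ┃                                   
            ┃class ValidateHandler:             
            ┃    def __init__(self, state):     
            ┃        self.result = items        
            ┗━━━━━━━━━━━━━━━━━━━━━━━━━━━━━━━━━━━
                                                
                                                
                                                


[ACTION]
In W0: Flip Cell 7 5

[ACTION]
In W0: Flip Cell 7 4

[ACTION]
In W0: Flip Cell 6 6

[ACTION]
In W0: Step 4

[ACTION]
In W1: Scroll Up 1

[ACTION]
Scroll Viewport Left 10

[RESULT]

─────────────────────────────────┨──────────────
he system coordinates data strea▲┃━━━━━━━━━━━━━━
he process validates queue items█┃              
he algorithm analyzes thread poo░┃──────────────
he process generates batch opera░┃              
his module optimizes batch opera░┃ing           
he pipeline coordinates cached r░┃              
rror handling maintains memory a▼┃              
━━━━━━━━━━━━━━━━━━━━━━━━━━━━━━━━━┛              
                  ┗━━━┃                         
                      ┃                         
                      ┃class ValidateHandler:   
                      ┃    def __init__(self, st
                      ┃        self.result = ite
                      ┗━━━━━━━━━━━━━━━━━━━━━━━━━
                                                
                                                
                                                


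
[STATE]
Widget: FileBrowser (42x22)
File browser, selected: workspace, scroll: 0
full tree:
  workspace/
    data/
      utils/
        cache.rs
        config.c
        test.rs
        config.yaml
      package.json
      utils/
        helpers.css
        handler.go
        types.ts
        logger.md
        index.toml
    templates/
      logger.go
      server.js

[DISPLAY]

> [-] workspace/                          
    [+] data/                             
    [+] templates/                        
                                          
                                          
                                          
                                          
                                          
                                          
                                          
                                          
                                          
                                          
                                          
                                          
                                          
                                          
                                          
                                          
                                          
                                          
                                          


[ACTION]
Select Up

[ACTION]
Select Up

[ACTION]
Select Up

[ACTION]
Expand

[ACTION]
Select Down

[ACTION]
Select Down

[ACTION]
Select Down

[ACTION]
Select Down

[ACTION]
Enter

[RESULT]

  [-] workspace/                          
    [+] data/                             
  > [-] templates/                        
      logger.go                           
      server.js                           
                                          
                                          
                                          
                                          
                                          
                                          
                                          
                                          
                                          
                                          
                                          
                                          
                                          
                                          
                                          
                                          
                                          


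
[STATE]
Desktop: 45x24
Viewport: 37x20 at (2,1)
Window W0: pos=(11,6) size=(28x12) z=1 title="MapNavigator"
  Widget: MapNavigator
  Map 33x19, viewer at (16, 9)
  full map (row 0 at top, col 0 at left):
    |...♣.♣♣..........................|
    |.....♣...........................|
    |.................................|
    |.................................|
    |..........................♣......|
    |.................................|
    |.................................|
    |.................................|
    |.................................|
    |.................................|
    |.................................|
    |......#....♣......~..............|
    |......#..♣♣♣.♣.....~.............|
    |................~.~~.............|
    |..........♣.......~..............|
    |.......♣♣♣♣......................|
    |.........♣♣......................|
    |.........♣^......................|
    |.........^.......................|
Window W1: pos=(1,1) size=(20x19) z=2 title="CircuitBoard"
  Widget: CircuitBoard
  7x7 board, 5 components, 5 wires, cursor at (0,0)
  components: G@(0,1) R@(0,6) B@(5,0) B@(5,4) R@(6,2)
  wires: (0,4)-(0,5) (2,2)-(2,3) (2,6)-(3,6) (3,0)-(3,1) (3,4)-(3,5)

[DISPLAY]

━━━━━━━━━━━━━━━━━━┓                  
 CircuitBoard     ┃                  
──────────────────┨                  
   0 1 2 3 4 5 6  ┃                  
0  [.]  G         ┃                  
                  ┃━━━━━━━━━━━━━━━━━┓
1                 ┃ator             ┃
                  ┃─────────────────┨
2           · ─ · ┃.................┃
                  ┃.................┃
3   · ─ ·         ┃.................┃
                  ┃.................┃
4                 ┃....@............┃
                  ┃.................┃
5   B             ┃......~..........┃
                  ┃.♣.....~.........┃
6           R     ┃━━━━━━━━━━━━━━━━━┛
Cursor: (0,0)     ┃                  
━━━━━━━━━━━━━━━━━━┛                  
                                     


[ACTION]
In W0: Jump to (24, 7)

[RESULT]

━━━━━━━━━━━━━━━━━━┓                  
 CircuitBoard     ┃                  
──────────────────┨                  
   0 1 2 3 4 5 6  ┃                  
0  [.]  G         ┃                  
                  ┃━━━━━━━━━━━━━━━━━┓
1                 ┃ator             ┃
                  ┃─────────────────┨
2           · ─ · ┃.............    ┃
                  ┃......♣......    ┃
3   · ─ ·         ┃.............    ┃
                  ┃.............    ┃
4                 ┃....@........    ┃
                  ┃.............    ┃
5   B             ┃.............    ┃
                  ┃.............    ┃
6           R     ┃━━━━━━━━━━━━━━━━━┛
Cursor: (0,0)     ┃                  
━━━━━━━━━━━━━━━━━━┛                  
                                     


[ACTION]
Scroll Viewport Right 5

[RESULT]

━━━━━━━━━━━━━┓                       
uitBoard     ┃                       
─────────────┨                       
1 2 3 4 5 6  ┃                       
]  G         ┃                       
             ┃━━━━━━━━━━━━━━━━━┓     
             ┃ator             ┃     
             ┃─────────────────┨     
       · ─ · ┃.............    ┃     
             ┃......♣......    ┃     
 ─ ·         ┃.............    ┃     
             ┃.............    ┃     
             ┃....@........    ┃     
             ┃.............    ┃     
             ┃.............    ┃     
             ┃.............    ┃     
       R     ┃━━━━━━━━━━━━━━━━━┛     
r: (0,0)     ┃                       
━━━━━━━━━━━━━┛                       
                                     


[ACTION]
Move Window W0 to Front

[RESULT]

━━━━━━━━━━━━━┓                       
uitBoard     ┃                       
─────────────┨                       
1 2 3 4 5 6  ┃                       
]  G         ┃                       
    ┏━━━━━━━━━━━━━━━━━━━━━━━━━━┓     
    ┃ MapNavigator             ┃     
    ┠──────────────────────────┨     
    ┃......................    ┃     
    ┃...............♣......    ┃     
 ─ ·┃......................    ┃     
    ┃......................    ┃     
    ┃.............@........    ┃     
    ┃......................    ┃     
    ┃......................    ┃     
    ┃......................    ┃     
    ┗━━━━━━━━━━━━━━━━━━━━━━━━━━┛     
r: (0,0)     ┃                       
━━━━━━━━━━━━━┛                       
                                     


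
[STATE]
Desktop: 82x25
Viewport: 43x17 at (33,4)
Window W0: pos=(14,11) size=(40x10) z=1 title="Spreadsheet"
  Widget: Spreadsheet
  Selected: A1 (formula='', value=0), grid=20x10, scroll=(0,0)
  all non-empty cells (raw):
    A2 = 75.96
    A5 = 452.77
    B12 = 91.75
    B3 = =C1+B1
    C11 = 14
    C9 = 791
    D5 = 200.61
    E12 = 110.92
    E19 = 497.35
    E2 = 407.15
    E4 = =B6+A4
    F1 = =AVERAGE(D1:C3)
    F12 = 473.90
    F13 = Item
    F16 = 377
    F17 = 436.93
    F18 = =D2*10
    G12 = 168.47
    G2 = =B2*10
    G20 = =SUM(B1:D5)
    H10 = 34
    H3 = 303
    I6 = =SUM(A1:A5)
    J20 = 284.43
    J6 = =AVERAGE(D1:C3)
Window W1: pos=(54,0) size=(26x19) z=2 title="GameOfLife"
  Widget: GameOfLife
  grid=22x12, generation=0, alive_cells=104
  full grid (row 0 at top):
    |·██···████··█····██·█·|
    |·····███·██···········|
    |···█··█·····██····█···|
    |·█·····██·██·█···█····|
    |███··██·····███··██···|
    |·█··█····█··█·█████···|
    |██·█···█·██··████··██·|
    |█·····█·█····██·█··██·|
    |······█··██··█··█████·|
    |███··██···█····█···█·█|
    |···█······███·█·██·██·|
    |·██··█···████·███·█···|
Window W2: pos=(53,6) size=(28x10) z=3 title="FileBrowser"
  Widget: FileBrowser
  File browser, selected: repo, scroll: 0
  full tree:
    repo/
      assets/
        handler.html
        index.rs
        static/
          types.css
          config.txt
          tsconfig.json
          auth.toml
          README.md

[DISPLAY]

                     ┃·██···████··█····██·█
                     ┃·····███·██··········
                    ┏━━━━━━━━━━━━━━━━━━━━━━
                    ┃ FileBrowser          
                    ┠──────────────────────
                    ┃> [-] repo/           
                    ┃    [+] assets/       
━━━━━━━━━━━━━━━━━━━━┃                      
                    ┃                      
────────────────────┃                      
                    ┃                      
     C       D      ┗━━━━━━━━━━━━━━━━━━━━━━
--------------------┃┃                     
 0       0       0  ┃┃                     
 0       0       0  ┃┗━━━━━━━━━━━━━━━━━━━━━
 0       0       0  ┃                      
━━━━━━━━━━━━━━━━━━━━┛                      


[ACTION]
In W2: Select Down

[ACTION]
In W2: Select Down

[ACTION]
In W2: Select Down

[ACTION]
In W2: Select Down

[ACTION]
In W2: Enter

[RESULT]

                     ┃·██···████··█····██·█
                     ┃·····███·██··········
                    ┏━━━━━━━━━━━━━━━━━━━━━━
                    ┃ FileBrowser          
                    ┠──────────────────────
                    ┃  [-] repo/           
                    ┃  > [-] assets/       
━━━━━━━━━━━━━━━━━━━━┃      handler.html    
                    ┃      index.rs        
────────────────────┃      [+] static/     
                    ┃                      
     C       D      ┗━━━━━━━━━━━━━━━━━━━━━━
--------------------┃┃                     
 0       0       0  ┃┃                     
 0       0       0  ┃┗━━━━━━━━━━━━━━━━━━━━━
 0       0       0  ┃                      
━━━━━━━━━━━━━━━━━━━━┛                      


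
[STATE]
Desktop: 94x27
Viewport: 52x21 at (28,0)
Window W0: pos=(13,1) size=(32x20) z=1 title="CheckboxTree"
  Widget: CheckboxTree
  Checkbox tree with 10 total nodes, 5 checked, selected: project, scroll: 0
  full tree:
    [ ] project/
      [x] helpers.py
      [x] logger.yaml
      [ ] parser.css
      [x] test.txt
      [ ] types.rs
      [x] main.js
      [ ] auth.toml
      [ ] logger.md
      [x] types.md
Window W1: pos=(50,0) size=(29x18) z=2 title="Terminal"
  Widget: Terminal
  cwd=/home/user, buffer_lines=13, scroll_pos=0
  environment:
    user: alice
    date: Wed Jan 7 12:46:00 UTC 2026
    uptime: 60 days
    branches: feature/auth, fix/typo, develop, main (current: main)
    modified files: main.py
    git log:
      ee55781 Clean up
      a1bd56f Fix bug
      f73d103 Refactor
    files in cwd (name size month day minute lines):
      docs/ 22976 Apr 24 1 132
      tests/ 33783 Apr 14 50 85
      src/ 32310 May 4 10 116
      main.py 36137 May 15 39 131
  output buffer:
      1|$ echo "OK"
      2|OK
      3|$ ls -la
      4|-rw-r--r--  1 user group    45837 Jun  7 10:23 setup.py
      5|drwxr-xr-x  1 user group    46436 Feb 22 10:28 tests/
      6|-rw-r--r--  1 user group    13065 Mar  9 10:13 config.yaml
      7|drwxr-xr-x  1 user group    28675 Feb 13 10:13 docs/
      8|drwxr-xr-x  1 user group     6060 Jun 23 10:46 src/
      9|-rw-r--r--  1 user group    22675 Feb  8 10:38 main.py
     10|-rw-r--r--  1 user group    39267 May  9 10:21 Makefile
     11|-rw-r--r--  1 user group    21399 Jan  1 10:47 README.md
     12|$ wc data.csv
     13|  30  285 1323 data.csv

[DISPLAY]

                      ┏━━━━━━━━━━━━━━━━━━━━━━━━━━━┓ 
━━━━━━━━━━━━━━━━┓     ┃ Terminal                  ┃ 
                ┃     ┠───────────────────────────┨ 
────────────────┨     ┃$ echo "OK"                ┃ 
                ┃     ┃OK                         ┃ 
.py             ┃     ┃$ ls -la                   ┃ 
yaml            ┃     ┃-rw-r--r--  1 user group   ┃ 
css             ┃     ┃drwxr-xr-x  1 user group   ┃ 
t               ┃     ┃-rw-r--r--  1 user group   ┃ 
s               ┃     ┃drwxr-xr-x  1 user group   ┃ 
                ┃     ┃drwxr-xr-x  1 user group   ┃ 
ml              ┃     ┃-rw-r--r--  1 user group   ┃ 
md              ┃     ┃-rw-r--r--  1 user group   ┃ 
d               ┃     ┃-rw-r--r--  1 user group   ┃ 
                ┃     ┃$ wc data.csv              ┃ 
                ┃     ┃  30  285 1323 data.csv    ┃ 
                ┃     ┃$ █                        ┃ 
                ┃     ┗━━━━━━━━━━━━━━━━━━━━━━━━━━━┛ 
                ┃                                   
                ┃                                   
━━━━━━━━━━━━━━━━┛                                   


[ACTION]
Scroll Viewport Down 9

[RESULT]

yaml            ┃     ┃-rw-r--r--  1 user group   ┃ 
css             ┃     ┃drwxr-xr-x  1 user group   ┃ 
t               ┃     ┃-rw-r--r--  1 user group   ┃ 
s               ┃     ┃drwxr-xr-x  1 user group   ┃ 
                ┃     ┃drwxr-xr-x  1 user group   ┃ 
ml              ┃     ┃-rw-r--r--  1 user group   ┃ 
md              ┃     ┃-rw-r--r--  1 user group   ┃ 
d               ┃     ┃-rw-r--r--  1 user group   ┃ 
                ┃     ┃$ wc data.csv              ┃ 
                ┃     ┃  30  285 1323 data.csv    ┃ 
                ┃     ┃$ █                        ┃ 
                ┃     ┗━━━━━━━━━━━━━━━━━━━━━━━━━━━┛ 
                ┃                                   
                ┃                                   
━━━━━━━━━━━━━━━━┛                                   
                                                    
                                                    
                                                    
                                                    
                                                    
                                                    


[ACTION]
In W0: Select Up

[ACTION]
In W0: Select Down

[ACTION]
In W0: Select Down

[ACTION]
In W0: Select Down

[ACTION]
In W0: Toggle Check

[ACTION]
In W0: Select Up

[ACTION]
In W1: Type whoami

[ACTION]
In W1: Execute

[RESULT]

yaml            ┃     ┃-rw-r--r--  1 user group   ┃ 
css             ┃     ┃drwxr-xr-x  1 user group   ┃ 
t               ┃     ┃drwxr-xr-x  1 user group   ┃ 
s               ┃     ┃-rw-r--r--  1 user group   ┃ 
                ┃     ┃-rw-r--r--  1 user group   ┃ 
ml              ┃     ┃-rw-r--r--  1 user group   ┃ 
md              ┃     ┃$ wc data.csv              ┃ 
d               ┃     ┃  30  285 1323 data.csv    ┃ 
                ┃     ┃$ whoami                   ┃ 
                ┃     ┃alice                      ┃ 
                ┃     ┃$ █                        ┃ 
                ┃     ┗━━━━━━━━━━━━━━━━━━━━━━━━━━━┛ 
                ┃                                   
                ┃                                   
━━━━━━━━━━━━━━━━┛                                   
                                                    
                                                    
                                                    
                                                    
                                                    
                                                    
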